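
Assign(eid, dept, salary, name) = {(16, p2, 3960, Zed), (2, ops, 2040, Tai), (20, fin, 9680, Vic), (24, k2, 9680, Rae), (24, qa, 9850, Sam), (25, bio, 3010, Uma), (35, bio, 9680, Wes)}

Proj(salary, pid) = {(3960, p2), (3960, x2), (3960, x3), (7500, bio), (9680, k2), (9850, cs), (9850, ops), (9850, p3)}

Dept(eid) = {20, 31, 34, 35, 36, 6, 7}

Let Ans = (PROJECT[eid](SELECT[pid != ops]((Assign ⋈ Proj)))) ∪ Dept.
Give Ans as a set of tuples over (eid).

{16, 20, 24, 31, 34, 35, 36, 6, 7}

Joining Assign and Proj on salary yields {(16, p2, 3960, Zed, p2), (16, p2, 3960, Zed, x2), (16, p2, 3960, Zed, x3), (20, fin, 9680, Vic, k2), (24, k2, 9680, Rae, k2), (24, qa, 9850, Sam, cs), (24, qa, 9850, Sam, ops), (24, qa, 9850, Sam, p3), (35, bio, 9680, Wes, k2)}.
Selection pid != ops: {(16, p2, 3960, Zed, p2), (16, p2, 3960, Zed, x2), (16, p2, 3960, Zed, x3), (20, fin, 9680, Vic, k2), (24, k2, 9680, Rae, k2), (24, qa, 9850, Sam, cs), (24, qa, 9850, Sam, p3), (35, bio, 9680, Wes, k2)}
π_{eid} gives {16, 20, 24, 35} (4 duplicate(s) eliminated).
Taking the union: {16, 20, 24, 31, 34, 35, 36, 6, 7}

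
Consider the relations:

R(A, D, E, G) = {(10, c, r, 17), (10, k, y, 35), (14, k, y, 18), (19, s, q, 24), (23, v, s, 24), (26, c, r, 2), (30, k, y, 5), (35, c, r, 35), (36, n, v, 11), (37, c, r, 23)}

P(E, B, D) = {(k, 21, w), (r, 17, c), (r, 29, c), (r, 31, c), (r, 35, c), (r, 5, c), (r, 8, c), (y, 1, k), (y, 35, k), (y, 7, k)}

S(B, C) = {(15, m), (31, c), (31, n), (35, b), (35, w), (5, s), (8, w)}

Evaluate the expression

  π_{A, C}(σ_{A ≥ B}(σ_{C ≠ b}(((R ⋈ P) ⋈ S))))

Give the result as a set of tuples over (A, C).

{(10, s), (10, w), (26, s), (26, w), (35, c), (35, n), (35, s), (35, w), (37, c), (37, n), (37, s), (37, w)}

Joining R and P on D, E yields {(10, c, r, 17, 17), (10, c, r, 17, 29), (10, c, r, 17, 31), (10, c, r, 17, 35), (10, c, r, 17, 5), (10, c, r, 17, 8), (10, k, y, 35, 1), (10, k, y, 35, 35), (10, k, y, 35, 7), (14, k, y, 18, 1), (14, k, y, 18, 35), (14, k, y, 18, 7), (26, c, r, 2, 17), (26, c, r, 2, 29), (26, c, r, 2, 31), (26, c, r, 2, 35), (26, c, r, 2, 5), (26, c, r, 2, 8), (30, k, y, 5, 1), (30, k, y, 5, 35), (30, k, y, 5, 7), (35, c, r, 35, 17), (35, c, r, 35, 29), (35, c, r, 35, 31), (35, c, r, 35, 35), (35, c, r, 35, 5), (35, c, r, 35, 8), (37, c, r, 23, 17), (37, c, r, 23, 29), (37, c, r, 23, 31), (37, c, r, 23, 35), (37, c, r, 23, 5), (37, c, r, 23, 8)}.
Joining (R ⋈ P) and S on B yields {(10, c, r, 17, 31, c), (10, c, r, 17, 31, n), (10, c, r, 17, 35, b), (10, c, r, 17, 35, w), (10, c, r, 17, 5, s), (10, c, r, 17, 8, w), (10, k, y, 35, 35, b), (10, k, y, 35, 35, w), (14, k, y, 18, 35, b), (14, k, y, 18, 35, w), (26, c, r, 2, 31, c), (26, c, r, 2, 31, n), (26, c, r, 2, 35, b), (26, c, r, 2, 35, w), (26, c, r, 2, 5, s), (26, c, r, 2, 8, w), (30, k, y, 5, 35, b), (30, k, y, 5, 35, w), (35, c, r, 35, 31, c), (35, c, r, 35, 31, n), (35, c, r, 35, 35, b), (35, c, r, 35, 35, w), (35, c, r, 35, 5, s), (35, c, r, 35, 8, w), (37, c, r, 23, 31, c), (37, c, r, 23, 31, n), (37, c, r, 23, 35, b), (37, c, r, 23, 35, w), (37, c, r, 23, 5, s), (37, c, r, 23, 8, w)}.
σ[C ≠ b]: keep tuples satisfying C ≠ b → {(10, c, r, 17, 31, c), (10, c, r, 17, 31, n), (10, c, r, 17, 35, w), (10, c, r, 17, 5, s), (10, c, r, 17, 8, w), (10, k, y, 35, 35, w), (14, k, y, 18, 35, w), (26, c, r, 2, 31, c), (26, c, r, 2, 31, n), (26, c, r, 2, 35, w), (26, c, r, 2, 5, s), (26, c, r, 2, 8, w), (30, k, y, 5, 35, w), (35, c, r, 35, 31, c), (35, c, r, 35, 31, n), (35, c, r, 35, 35, w), (35, c, r, 35, 5, s), (35, c, r, 35, 8, w), (37, c, r, 23, 31, c), (37, c, r, 23, 31, n), (37, c, r, 23, 35, w), (37, c, r, 23, 5, s), (37, c, r, 23, 8, w)}
σ[A ≥ B]: keep tuples satisfying A ≥ B → {(10, c, r, 17, 5, s), (10, c, r, 17, 8, w), (26, c, r, 2, 5, s), (26, c, r, 2, 8, w), (35, c, r, 35, 31, c), (35, c, r, 35, 31, n), (35, c, r, 35, 35, w), (35, c, r, 35, 5, s), (35, c, r, 35, 8, w), (37, c, r, 23, 31, c), (37, c, r, 23, 31, n), (37, c, r, 23, 35, w), (37, c, r, 23, 5, s), (37, c, r, 23, 8, w)}
π_{A, C} gives {(10, s), (10, w), (26, s), (26, w), (35, c), (35, n), (35, s), (35, w), (37, c), (37, n), (37, s), (37, w)} (2 duplicate(s) eliminated).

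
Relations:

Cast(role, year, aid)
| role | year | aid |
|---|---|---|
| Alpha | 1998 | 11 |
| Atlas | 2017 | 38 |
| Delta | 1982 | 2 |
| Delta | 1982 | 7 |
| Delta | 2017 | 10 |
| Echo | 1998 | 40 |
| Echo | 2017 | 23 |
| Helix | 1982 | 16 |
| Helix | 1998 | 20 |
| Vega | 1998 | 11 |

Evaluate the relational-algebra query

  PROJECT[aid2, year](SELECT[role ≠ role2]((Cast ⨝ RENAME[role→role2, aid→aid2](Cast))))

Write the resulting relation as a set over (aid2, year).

ρ[role→role2, aid→aid2]: schema becomes (role2, year, aid2); tuples unchanged.
Natural join on year: {(Alpha, 1998, 11, Alpha, 11), (Alpha, 1998, 11, Echo, 40), (Alpha, 1998, 11, Helix, 20), (Alpha, 1998, 11, Vega, 11), (Atlas, 2017, 38, Atlas, 38), (Atlas, 2017, 38, Delta, 10), (Atlas, 2017, 38, Echo, 23), (Delta, 1982, 2, Delta, 2), (Delta, 1982, 2, Delta, 7), (Delta, 1982, 2, Helix, 16), (Delta, 1982, 7, Delta, 2), (Delta, 1982, 7, Delta, 7), (Delta, 1982, 7, Helix, 16), (Delta, 2017, 10, Atlas, 38), (Delta, 2017, 10, Delta, 10), (Delta, 2017, 10, Echo, 23), (Echo, 1998, 40, Alpha, 11), (Echo, 1998, 40, Echo, 40), (Echo, 1998, 40, Helix, 20), (Echo, 1998, 40, Vega, 11), (Echo, 2017, 23, Atlas, 38), (Echo, 2017, 23, Delta, 10), (Echo, 2017, 23, Echo, 23), (Helix, 1982, 16, Delta, 2), (Helix, 1982, 16, Delta, 7), (Helix, 1982, 16, Helix, 16), (Helix, 1998, 20, Alpha, 11), (Helix, 1998, 20, Echo, 40), (Helix, 1998, 20, Helix, 20), (Helix, 1998, 20, Vega, 11), (Vega, 1998, 11, Alpha, 11), (Vega, 1998, 11, Echo, 40), (Vega, 1998, 11, Helix, 20), (Vega, 1998, 11, Vega, 11)}
Selection role ≠ role2: {(Alpha, 1998, 11, Echo, 40), (Alpha, 1998, 11, Helix, 20), (Alpha, 1998, 11, Vega, 11), (Atlas, 2017, 38, Delta, 10), (Atlas, 2017, 38, Echo, 23), (Delta, 1982, 2, Helix, 16), (Delta, 1982, 7, Helix, 16), (Delta, 2017, 10, Atlas, 38), (Delta, 2017, 10, Echo, 23), (Echo, 1998, 40, Alpha, 11), (Echo, 1998, 40, Helix, 20), (Echo, 1998, 40, Vega, 11), (Echo, 2017, 23, Atlas, 38), (Echo, 2017, 23, Delta, 10), (Helix, 1982, 16, Delta, 2), (Helix, 1982, 16, Delta, 7), (Helix, 1998, 20, Alpha, 11), (Helix, 1998, 20, Echo, 40), (Helix, 1998, 20, Vega, 11), (Vega, 1998, 11, Alpha, 11), (Vega, 1998, 11, Echo, 40), (Vega, 1998, 11, Helix, 20)}
π[aid2, year]: project onto (aid2, year) (13 duplicate(s) eliminated) → {(10, 2017), (11, 1998), (16, 1982), (2, 1982), (20, 1998), (23, 2017), (38, 2017), (40, 1998), (7, 1982)}

{(10, 2017), (11, 1998), (16, 1982), (2, 1982), (20, 1998), (23, 2017), (38, 2017), (40, 1998), (7, 1982)}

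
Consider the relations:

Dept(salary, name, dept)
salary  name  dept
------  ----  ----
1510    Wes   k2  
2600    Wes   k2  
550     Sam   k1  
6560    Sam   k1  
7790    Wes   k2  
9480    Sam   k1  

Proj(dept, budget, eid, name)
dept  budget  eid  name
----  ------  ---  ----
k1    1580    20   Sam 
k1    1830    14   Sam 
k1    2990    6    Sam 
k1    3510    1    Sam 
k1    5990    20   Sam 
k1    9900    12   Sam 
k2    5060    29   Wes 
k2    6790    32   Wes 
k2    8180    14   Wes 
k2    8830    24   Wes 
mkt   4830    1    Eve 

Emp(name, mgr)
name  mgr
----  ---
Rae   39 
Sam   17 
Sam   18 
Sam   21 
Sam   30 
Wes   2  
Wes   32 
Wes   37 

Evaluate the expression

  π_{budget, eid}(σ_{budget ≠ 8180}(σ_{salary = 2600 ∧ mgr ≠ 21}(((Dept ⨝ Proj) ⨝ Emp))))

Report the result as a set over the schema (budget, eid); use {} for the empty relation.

{(5060, 29), (6790, 32), (8830, 24)}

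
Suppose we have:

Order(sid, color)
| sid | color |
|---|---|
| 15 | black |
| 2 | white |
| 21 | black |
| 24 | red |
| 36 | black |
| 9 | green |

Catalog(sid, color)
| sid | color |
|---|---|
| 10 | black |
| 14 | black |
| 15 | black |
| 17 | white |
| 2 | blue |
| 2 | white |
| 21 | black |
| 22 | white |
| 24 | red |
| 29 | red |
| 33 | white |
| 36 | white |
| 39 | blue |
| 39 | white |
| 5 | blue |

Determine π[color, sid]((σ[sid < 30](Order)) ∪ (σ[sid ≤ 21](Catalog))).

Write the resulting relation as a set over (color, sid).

Selection sid < 30: {(15, black), (2, white), (21, black), (24, red), (9, green)}
Selection sid ≤ 21: {(10, black), (14, black), (15, black), (17, white), (2, blue), (2, white), (21, black), (5, blue)}
Taking the union: {(10, black), (14, black), (15, black), (17, white), (2, blue), (2, white), (21, black), (24, red), (5, blue), (9, green)}
π_{color, sid} gives {(black, 10), (black, 14), (black, 15), (black, 21), (blue, 2), (blue, 5), (green, 9), (red, 24), (white, 17), (white, 2)}.

{(black, 10), (black, 14), (black, 15), (black, 21), (blue, 2), (blue, 5), (green, 9), (red, 24), (white, 17), (white, 2)}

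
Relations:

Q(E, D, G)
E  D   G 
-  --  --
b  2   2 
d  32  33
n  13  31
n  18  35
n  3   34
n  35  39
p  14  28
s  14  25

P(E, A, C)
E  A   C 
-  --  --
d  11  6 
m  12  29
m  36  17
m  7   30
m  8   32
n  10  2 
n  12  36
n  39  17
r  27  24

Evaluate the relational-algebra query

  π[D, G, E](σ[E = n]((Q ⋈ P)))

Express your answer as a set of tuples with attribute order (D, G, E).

Natural join on E: {(d, 32, 33, 11, 6), (n, 13, 31, 10, 2), (n, 13, 31, 12, 36), (n, 13, 31, 39, 17), (n, 18, 35, 10, 2), (n, 18, 35, 12, 36), (n, 18, 35, 39, 17), (n, 3, 34, 10, 2), (n, 3, 34, 12, 36), (n, 3, 34, 39, 17), (n, 35, 39, 10, 2), (n, 35, 39, 12, 36), (n, 35, 39, 39, 17)}
Selection E = n: {(n, 13, 31, 10, 2), (n, 13, 31, 12, 36), (n, 13, 31, 39, 17), (n, 18, 35, 10, 2), (n, 18, 35, 12, 36), (n, 18, 35, 39, 17), (n, 3, 34, 10, 2), (n, 3, 34, 12, 36), (n, 3, 34, 39, 17), (n, 35, 39, 10, 2), (n, 35, 39, 12, 36), (n, 35, 39, 39, 17)}
Projecting to D, G, E (8 duplicate(s) eliminated): {(13, 31, n), (18, 35, n), (3, 34, n), (35, 39, n)}

{(13, 31, n), (18, 35, n), (3, 34, n), (35, 39, n)}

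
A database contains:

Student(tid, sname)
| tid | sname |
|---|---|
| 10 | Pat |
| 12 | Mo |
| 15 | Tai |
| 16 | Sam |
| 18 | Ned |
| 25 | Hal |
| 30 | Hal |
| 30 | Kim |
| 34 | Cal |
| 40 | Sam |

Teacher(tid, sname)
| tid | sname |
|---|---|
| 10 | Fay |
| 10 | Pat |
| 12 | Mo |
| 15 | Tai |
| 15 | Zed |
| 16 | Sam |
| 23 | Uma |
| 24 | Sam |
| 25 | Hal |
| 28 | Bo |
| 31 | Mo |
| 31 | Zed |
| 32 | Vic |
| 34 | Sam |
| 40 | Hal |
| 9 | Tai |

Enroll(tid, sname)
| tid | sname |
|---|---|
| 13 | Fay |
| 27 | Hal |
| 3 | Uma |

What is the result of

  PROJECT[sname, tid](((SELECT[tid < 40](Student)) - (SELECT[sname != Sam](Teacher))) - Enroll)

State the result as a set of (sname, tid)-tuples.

Selection tid < 40: {(10, Pat), (12, Mo), (15, Tai), (16, Sam), (18, Ned), (25, Hal), (30, Hal), (30, Kim), (34, Cal)}
Selection sname != Sam: {(10, Fay), (10, Pat), (12, Mo), (15, Tai), (15, Zed), (23, Uma), (25, Hal), (28, Bo), (31, Mo), (31, Zed), (32, Vic), (40, Hal), (9, Tai)}
Set difference of the two operands is {(16, Sam), (18, Ned), (30, Hal), (30, Kim), (34, Cal)}.
Set difference of the two operands is {(16, Sam), (18, Ned), (30, Hal), (30, Kim), (34, Cal)}.
π[sname, tid]: project onto (sname, tid) → {(Cal, 34), (Hal, 30), (Kim, 30), (Ned, 18), (Sam, 16)}

{(Cal, 34), (Hal, 30), (Kim, 30), (Ned, 18), (Sam, 16)}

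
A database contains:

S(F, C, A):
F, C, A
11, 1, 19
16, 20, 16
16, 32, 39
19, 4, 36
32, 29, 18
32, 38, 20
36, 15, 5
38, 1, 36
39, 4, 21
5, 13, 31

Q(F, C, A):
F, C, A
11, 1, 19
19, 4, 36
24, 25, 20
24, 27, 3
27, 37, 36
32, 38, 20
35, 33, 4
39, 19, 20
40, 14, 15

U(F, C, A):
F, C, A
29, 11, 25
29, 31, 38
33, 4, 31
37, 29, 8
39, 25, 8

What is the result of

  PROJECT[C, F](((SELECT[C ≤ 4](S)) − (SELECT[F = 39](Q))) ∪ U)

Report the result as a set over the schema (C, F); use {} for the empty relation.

Selection C ≤ 4: {(11, 1, 19), (19, 4, 36), (38, 1, 36), (39, 4, 21)}
Selection F = 39: {(39, 19, 20)}
Taking the difference: {(11, 1, 19), (19, 4, 36), (38, 1, 36), (39, 4, 21)}
Taking the union: {(11, 1, 19), (19, 4, 36), (29, 11, 25), (29, 31, 38), (33, 4, 31), (37, 29, 8), (38, 1, 36), (39, 25, 8), (39, 4, 21)}
Projecting to C, F: {(1, 11), (1, 38), (11, 29), (25, 39), (29, 37), (31, 29), (4, 19), (4, 33), (4, 39)}

{(1, 11), (1, 38), (11, 29), (25, 39), (29, 37), (31, 29), (4, 19), (4, 33), (4, 39)}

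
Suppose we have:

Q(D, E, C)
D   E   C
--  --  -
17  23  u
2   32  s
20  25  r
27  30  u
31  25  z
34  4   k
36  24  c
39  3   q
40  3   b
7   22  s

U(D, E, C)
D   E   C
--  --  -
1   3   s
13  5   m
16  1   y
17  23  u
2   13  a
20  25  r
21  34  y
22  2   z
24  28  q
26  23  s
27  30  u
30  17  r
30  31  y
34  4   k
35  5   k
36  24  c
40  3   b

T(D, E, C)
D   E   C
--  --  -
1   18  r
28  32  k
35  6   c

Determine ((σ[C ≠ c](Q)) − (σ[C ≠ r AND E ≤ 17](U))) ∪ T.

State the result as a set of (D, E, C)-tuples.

Filtering on C ≠ c leaves {(17, 23, u), (2, 32, s), (20, 25, r), (27, 30, u), (31, 25, z), (34, 4, k), (39, 3, q), (40, 3, b), (7, 22, s)}.
Filtering on C ≠ r AND E ≤ 17 leaves {(1, 3, s), (13, 5, m), (16, 1, y), (2, 13, a), (22, 2, z), (34, 4, k), (35, 5, k), (40, 3, b)}.
Set difference of the two operands is {(17, 23, u), (2, 32, s), (20, 25, r), (27, 30, u), (31, 25, z), (39, 3, q), (7, 22, s)}.
Set union of the two operands is {(1, 18, r), (17, 23, u), (2, 32, s), (20, 25, r), (27, 30, u), (28, 32, k), (31, 25, z), (35, 6, c), (39, 3, q), (7, 22, s)}.

{(1, 18, r), (17, 23, u), (2, 32, s), (20, 25, r), (27, 30, u), (28, 32, k), (31, 25, z), (35, 6, c), (39, 3, q), (7, 22, s)}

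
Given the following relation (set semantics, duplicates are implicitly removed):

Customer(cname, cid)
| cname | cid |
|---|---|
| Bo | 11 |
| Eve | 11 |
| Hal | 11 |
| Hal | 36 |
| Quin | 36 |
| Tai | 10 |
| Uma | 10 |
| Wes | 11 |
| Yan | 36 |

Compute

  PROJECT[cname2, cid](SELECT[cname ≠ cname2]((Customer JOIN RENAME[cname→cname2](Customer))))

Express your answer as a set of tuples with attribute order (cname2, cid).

{(Bo, 11), (Eve, 11), (Hal, 11), (Hal, 36), (Quin, 36), (Tai, 10), (Uma, 10), (Wes, 11), (Yan, 36)}

ρ[cname→cname2]: schema becomes (cname2, cid); tuples unchanged.
Customer ⋈ RENAME[cname→cname2](Customer) (natural join on cid): {(Bo, 11, Bo), (Bo, 11, Eve), (Bo, 11, Hal), (Bo, 11, Wes), (Eve, 11, Bo), (Eve, 11, Eve), (Eve, 11, Hal), (Eve, 11, Wes), (Hal, 11, Bo), (Hal, 11, Eve), (Hal, 11, Hal), (Hal, 11, Wes), (Hal, 36, Hal), (Hal, 36, Quin), (Hal, 36, Yan), (Quin, 36, Hal), (Quin, 36, Quin), (Quin, 36, Yan), (Tai, 10, Tai), (Tai, 10, Uma), (Uma, 10, Tai), (Uma, 10, Uma), (Wes, 11, Bo), (Wes, 11, Eve), (Wes, 11, Hal), (Wes, 11, Wes), (Yan, 36, Hal), (Yan, 36, Quin), (Yan, 36, Yan)}
Apply σ_{cname ≠ cname2}; surviving tuples: {(Bo, 11, Eve), (Bo, 11, Hal), (Bo, 11, Wes), (Eve, 11, Bo), (Eve, 11, Hal), (Eve, 11, Wes), (Hal, 11, Bo), (Hal, 11, Eve), (Hal, 11, Wes), (Hal, 36, Quin), (Hal, 36, Yan), (Quin, 36, Hal), (Quin, 36, Yan), (Tai, 10, Uma), (Uma, 10, Tai), (Wes, 11, Bo), (Wes, 11, Eve), (Wes, 11, Hal), (Yan, 36, Hal), (Yan, 36, Quin)}
Projecting to cname2, cid (11 duplicate(s) eliminated): {(Bo, 11), (Eve, 11), (Hal, 11), (Hal, 36), (Quin, 36), (Tai, 10), (Uma, 10), (Wes, 11), (Yan, 36)}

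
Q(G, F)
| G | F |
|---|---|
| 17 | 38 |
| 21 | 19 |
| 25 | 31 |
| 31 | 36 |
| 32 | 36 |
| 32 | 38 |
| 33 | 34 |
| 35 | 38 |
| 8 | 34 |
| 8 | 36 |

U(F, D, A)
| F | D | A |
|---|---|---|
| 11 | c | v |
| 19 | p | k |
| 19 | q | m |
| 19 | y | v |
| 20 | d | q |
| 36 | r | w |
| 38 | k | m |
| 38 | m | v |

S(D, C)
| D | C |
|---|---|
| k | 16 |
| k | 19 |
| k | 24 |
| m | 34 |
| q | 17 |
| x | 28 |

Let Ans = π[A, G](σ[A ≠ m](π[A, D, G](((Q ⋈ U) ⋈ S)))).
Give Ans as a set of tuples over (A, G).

{(v, 17), (v, 32), (v, 35)}

Joining Q and U on F yields {(17, 38, k, m), (17, 38, m, v), (21, 19, p, k), (21, 19, q, m), (21, 19, y, v), (31, 36, r, w), (32, 36, r, w), (32, 38, k, m), (32, 38, m, v), (35, 38, k, m), (35, 38, m, v), (8, 36, r, w)}.
Joining (Q ⋈ U) and S on D yields {(17, 38, k, m, 16), (17, 38, k, m, 19), (17, 38, k, m, 24), (17, 38, m, v, 34), (21, 19, q, m, 17), (32, 38, k, m, 16), (32, 38, k, m, 19), (32, 38, k, m, 24), (32, 38, m, v, 34), (35, 38, k, m, 16), (35, 38, k, m, 19), (35, 38, k, m, 24), (35, 38, m, v, 34)}.
Projecting to A, D, G (6 duplicate(s) eliminated): {(m, k, 17), (m, k, 32), (m, k, 35), (m, q, 21), (v, m, 17), (v, m, 32), (v, m, 35)}
Apply σ_{A ≠ m}; surviving tuples: {(v, m, 17), (v, m, 32), (v, m, 35)}
Projecting to A, G: {(v, 17), (v, 32), (v, 35)}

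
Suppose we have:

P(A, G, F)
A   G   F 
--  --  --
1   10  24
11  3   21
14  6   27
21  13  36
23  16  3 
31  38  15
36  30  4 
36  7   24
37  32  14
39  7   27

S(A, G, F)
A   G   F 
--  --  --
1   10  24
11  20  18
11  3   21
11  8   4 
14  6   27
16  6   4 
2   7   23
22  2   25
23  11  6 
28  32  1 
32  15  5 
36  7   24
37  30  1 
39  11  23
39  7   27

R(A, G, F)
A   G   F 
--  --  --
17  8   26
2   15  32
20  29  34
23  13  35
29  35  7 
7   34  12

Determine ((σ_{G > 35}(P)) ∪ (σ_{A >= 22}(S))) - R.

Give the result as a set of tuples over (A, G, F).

Selection G > 35: {(31, 38, 15)}
Selection A >= 22: {(22, 2, 25), (23, 11, 6), (28, 32, 1), (32, 15, 5), (36, 7, 24), (37, 30, 1), (39, 11, 23), (39, 7, 27)}
Taking the union: {(22, 2, 25), (23, 11, 6), (28, 32, 1), (31, 38, 15), (32, 15, 5), (36, 7, 24), (37, 30, 1), (39, 11, 23), (39, 7, 27)}
Taking the difference: {(22, 2, 25), (23, 11, 6), (28, 32, 1), (31, 38, 15), (32, 15, 5), (36, 7, 24), (37, 30, 1), (39, 11, 23), (39, 7, 27)}

{(22, 2, 25), (23, 11, 6), (28, 32, 1), (31, 38, 15), (32, 15, 5), (36, 7, 24), (37, 30, 1), (39, 11, 23), (39, 7, 27)}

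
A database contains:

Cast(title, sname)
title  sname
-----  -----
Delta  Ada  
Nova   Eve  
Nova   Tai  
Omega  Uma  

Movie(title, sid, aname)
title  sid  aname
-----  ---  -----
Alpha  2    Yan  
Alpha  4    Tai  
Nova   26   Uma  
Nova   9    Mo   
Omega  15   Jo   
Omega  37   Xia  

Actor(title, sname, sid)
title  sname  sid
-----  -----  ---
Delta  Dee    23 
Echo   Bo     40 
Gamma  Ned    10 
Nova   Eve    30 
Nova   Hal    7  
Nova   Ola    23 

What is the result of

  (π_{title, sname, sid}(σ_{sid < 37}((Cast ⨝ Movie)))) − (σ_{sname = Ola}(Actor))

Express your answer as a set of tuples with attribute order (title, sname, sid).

{(Nova, Eve, 26), (Nova, Eve, 9), (Nova, Tai, 26), (Nova, Tai, 9), (Omega, Uma, 15)}

Cast ⋈ Movie (natural join on title): {(Nova, Eve, 26, Uma), (Nova, Eve, 9, Mo), (Nova, Tai, 26, Uma), (Nova, Tai, 9, Mo), (Omega, Uma, 15, Jo), (Omega, Uma, 37, Xia)}
Selection sid < 37: {(Nova, Eve, 26, Uma), (Nova, Eve, 9, Mo), (Nova, Tai, 26, Uma), (Nova, Tai, 9, Mo), (Omega, Uma, 15, Jo)}
Keep only column(s) title, sname, sid: {(Nova, Eve, 26), (Nova, Eve, 9), (Nova, Tai, 26), (Nova, Tai, 9), (Omega, Uma, 15)}
Selection sname = Ola: {(Nova, Ola, 23)}
Taking the difference: {(Nova, Eve, 26), (Nova, Eve, 9), (Nova, Tai, 26), (Nova, Tai, 9), (Omega, Uma, 15)}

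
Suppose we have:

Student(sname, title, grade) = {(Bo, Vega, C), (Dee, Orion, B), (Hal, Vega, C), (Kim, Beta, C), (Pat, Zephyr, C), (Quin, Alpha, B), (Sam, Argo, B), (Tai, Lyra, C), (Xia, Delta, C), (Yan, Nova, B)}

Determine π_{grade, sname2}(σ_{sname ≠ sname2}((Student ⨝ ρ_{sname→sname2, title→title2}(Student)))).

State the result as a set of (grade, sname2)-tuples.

{(B, Dee), (B, Quin), (B, Sam), (B, Yan), (C, Bo), (C, Hal), (C, Kim), (C, Pat), (C, Tai), (C, Xia)}

ρ[sname→sname2, title→title2]: schema becomes (sname2, title2, grade); tuples unchanged.
Natural join on grade: {(Bo, Vega, C, Bo, Vega), (Bo, Vega, C, Hal, Vega), (Bo, Vega, C, Kim, Beta), (Bo, Vega, C, Pat, Zephyr), (Bo, Vega, C, Tai, Lyra), (Bo, Vega, C, Xia, Delta), (Dee, Orion, B, Dee, Orion), (Dee, Orion, B, Quin, Alpha), (Dee, Orion, B, Sam, Argo), (Dee, Orion, B, Yan, Nova), (Hal, Vega, C, Bo, Vega), (Hal, Vega, C, Hal, Vega), (Hal, Vega, C, Kim, Beta), (Hal, Vega, C, Pat, Zephyr), (Hal, Vega, C, Tai, Lyra), (Hal, Vega, C, Xia, Delta), (Kim, Beta, C, Bo, Vega), (Kim, Beta, C, Hal, Vega), (Kim, Beta, C, Kim, Beta), (Kim, Beta, C, Pat, Zephyr), (Kim, Beta, C, Tai, Lyra), (Kim, Beta, C, Xia, Delta), (Pat, Zephyr, C, Bo, Vega), (Pat, Zephyr, C, Hal, Vega), (Pat, Zephyr, C, Kim, Beta), (Pat, Zephyr, C, Pat, Zephyr), (Pat, Zephyr, C, Tai, Lyra), (Pat, Zephyr, C, Xia, Delta), (Quin, Alpha, B, Dee, Orion), (Quin, Alpha, B, Quin, Alpha), (Quin, Alpha, B, Sam, Argo), (Quin, Alpha, B, Yan, Nova), (Sam, Argo, B, Dee, Orion), (Sam, Argo, B, Quin, Alpha), (Sam, Argo, B, Sam, Argo), (Sam, Argo, B, Yan, Nova), (Tai, Lyra, C, Bo, Vega), (Tai, Lyra, C, Hal, Vega), (Tai, Lyra, C, Kim, Beta), (Tai, Lyra, C, Pat, Zephyr), (Tai, Lyra, C, Tai, Lyra), (Tai, Lyra, C, Xia, Delta), (Xia, Delta, C, Bo, Vega), (Xia, Delta, C, Hal, Vega), (Xia, Delta, C, Kim, Beta), (Xia, Delta, C, Pat, Zephyr), (Xia, Delta, C, Tai, Lyra), (Xia, Delta, C, Xia, Delta), (Yan, Nova, B, Dee, Orion), (Yan, Nova, B, Quin, Alpha), (Yan, Nova, B, Sam, Argo), (Yan, Nova, B, Yan, Nova)}
Filtering on sname ≠ sname2 leaves {(Bo, Vega, C, Hal, Vega), (Bo, Vega, C, Kim, Beta), (Bo, Vega, C, Pat, Zephyr), (Bo, Vega, C, Tai, Lyra), (Bo, Vega, C, Xia, Delta), (Dee, Orion, B, Quin, Alpha), (Dee, Orion, B, Sam, Argo), (Dee, Orion, B, Yan, Nova), (Hal, Vega, C, Bo, Vega), (Hal, Vega, C, Kim, Beta), (Hal, Vega, C, Pat, Zephyr), (Hal, Vega, C, Tai, Lyra), (Hal, Vega, C, Xia, Delta), (Kim, Beta, C, Bo, Vega), (Kim, Beta, C, Hal, Vega), (Kim, Beta, C, Pat, Zephyr), (Kim, Beta, C, Tai, Lyra), (Kim, Beta, C, Xia, Delta), (Pat, Zephyr, C, Bo, Vega), (Pat, Zephyr, C, Hal, Vega), (Pat, Zephyr, C, Kim, Beta), (Pat, Zephyr, C, Tai, Lyra), (Pat, Zephyr, C, Xia, Delta), (Quin, Alpha, B, Dee, Orion), (Quin, Alpha, B, Sam, Argo), (Quin, Alpha, B, Yan, Nova), (Sam, Argo, B, Dee, Orion), (Sam, Argo, B, Quin, Alpha), (Sam, Argo, B, Yan, Nova), (Tai, Lyra, C, Bo, Vega), (Tai, Lyra, C, Hal, Vega), (Tai, Lyra, C, Kim, Beta), (Tai, Lyra, C, Pat, Zephyr), (Tai, Lyra, C, Xia, Delta), (Xia, Delta, C, Bo, Vega), (Xia, Delta, C, Hal, Vega), (Xia, Delta, C, Kim, Beta), (Xia, Delta, C, Pat, Zephyr), (Xia, Delta, C, Tai, Lyra), (Yan, Nova, B, Dee, Orion), (Yan, Nova, B, Quin, Alpha), (Yan, Nova, B, Sam, Argo)}.
π_{grade, sname2} gives {(B, Dee), (B, Quin), (B, Sam), (B, Yan), (C, Bo), (C, Hal), (C, Kim), (C, Pat), (C, Tai), (C, Xia)} (32 duplicate(s) eliminated).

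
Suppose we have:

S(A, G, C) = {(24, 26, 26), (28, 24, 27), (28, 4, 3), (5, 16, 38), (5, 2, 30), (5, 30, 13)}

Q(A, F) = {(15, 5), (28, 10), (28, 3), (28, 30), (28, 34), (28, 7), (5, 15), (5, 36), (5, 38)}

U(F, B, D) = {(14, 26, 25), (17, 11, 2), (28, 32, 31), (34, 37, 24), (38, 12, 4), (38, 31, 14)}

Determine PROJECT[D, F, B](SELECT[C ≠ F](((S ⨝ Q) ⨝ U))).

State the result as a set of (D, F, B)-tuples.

Joining S and Q on A yields {(28, 24, 27, 10), (28, 24, 27, 3), (28, 24, 27, 30), (28, 24, 27, 34), (28, 24, 27, 7), (28, 4, 3, 10), (28, 4, 3, 3), (28, 4, 3, 30), (28, 4, 3, 34), (28, 4, 3, 7), (5, 16, 38, 15), (5, 16, 38, 36), (5, 16, 38, 38), (5, 2, 30, 15), (5, 2, 30, 36), (5, 2, 30, 38), (5, 30, 13, 15), (5, 30, 13, 36), (5, 30, 13, 38)}.
Joining (S ⨝ Q) and U on F yields {(28, 24, 27, 34, 37, 24), (28, 4, 3, 34, 37, 24), (5, 16, 38, 38, 12, 4), (5, 16, 38, 38, 31, 14), (5, 2, 30, 38, 12, 4), (5, 2, 30, 38, 31, 14), (5, 30, 13, 38, 12, 4), (5, 30, 13, 38, 31, 14)}.
Selection C ≠ F: {(28, 24, 27, 34, 37, 24), (28, 4, 3, 34, 37, 24), (5, 2, 30, 38, 12, 4), (5, 2, 30, 38, 31, 14), (5, 30, 13, 38, 12, 4), (5, 30, 13, 38, 31, 14)}
Keep only column(s) D, F, B (3 duplicate(s) eliminated): {(14, 38, 31), (24, 34, 37), (4, 38, 12)}

{(14, 38, 31), (24, 34, 37), (4, 38, 12)}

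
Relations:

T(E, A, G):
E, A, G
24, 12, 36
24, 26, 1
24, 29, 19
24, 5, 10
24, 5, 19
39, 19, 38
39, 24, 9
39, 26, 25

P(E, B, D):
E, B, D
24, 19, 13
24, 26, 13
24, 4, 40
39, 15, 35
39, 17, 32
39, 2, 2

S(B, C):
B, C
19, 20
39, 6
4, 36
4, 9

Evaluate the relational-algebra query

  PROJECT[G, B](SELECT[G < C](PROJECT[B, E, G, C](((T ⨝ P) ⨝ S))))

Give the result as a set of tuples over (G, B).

{(1, 19), (1, 4), (10, 19), (10, 4), (19, 19), (19, 4)}

Natural join on E: {(24, 12, 36, 19, 13), (24, 12, 36, 26, 13), (24, 12, 36, 4, 40), (24, 26, 1, 19, 13), (24, 26, 1, 26, 13), (24, 26, 1, 4, 40), (24, 29, 19, 19, 13), (24, 29, 19, 26, 13), (24, 29, 19, 4, 40), (24, 5, 10, 19, 13), (24, 5, 10, 26, 13), (24, 5, 10, 4, 40), (24, 5, 19, 19, 13), (24, 5, 19, 26, 13), (24, 5, 19, 4, 40), (39, 19, 38, 15, 35), (39, 19, 38, 17, 32), (39, 19, 38, 2, 2), (39, 24, 9, 15, 35), (39, 24, 9, 17, 32), (39, 24, 9, 2, 2), (39, 26, 25, 15, 35), (39, 26, 25, 17, 32), (39, 26, 25, 2, 2)}
Natural join on B: {(24, 12, 36, 19, 13, 20), (24, 12, 36, 4, 40, 36), (24, 12, 36, 4, 40, 9), (24, 26, 1, 19, 13, 20), (24, 26, 1, 4, 40, 36), (24, 26, 1, 4, 40, 9), (24, 29, 19, 19, 13, 20), (24, 29, 19, 4, 40, 36), (24, 29, 19, 4, 40, 9), (24, 5, 10, 19, 13, 20), (24, 5, 10, 4, 40, 36), (24, 5, 10, 4, 40, 9), (24, 5, 19, 19, 13, 20), (24, 5, 19, 4, 40, 36), (24, 5, 19, 4, 40, 9)}
π[B, E, G, C]: project onto (B, E, G, C) (3 duplicate(s) eliminated) → {(19, 24, 1, 20), (19, 24, 10, 20), (19, 24, 19, 20), (19, 24, 36, 20), (4, 24, 1, 36), (4, 24, 1, 9), (4, 24, 10, 36), (4, 24, 10, 9), (4, 24, 19, 36), (4, 24, 19, 9), (4, 24, 36, 36), (4, 24, 36, 9)}
Apply σ_{G < C}; surviving tuples: {(19, 24, 1, 20), (19, 24, 10, 20), (19, 24, 19, 20), (4, 24, 1, 36), (4, 24, 1, 9), (4, 24, 10, 36), (4, 24, 19, 36)}
π[G, B]: project onto (G, B) (1 duplicate(s) eliminated) → {(1, 19), (1, 4), (10, 19), (10, 4), (19, 19), (19, 4)}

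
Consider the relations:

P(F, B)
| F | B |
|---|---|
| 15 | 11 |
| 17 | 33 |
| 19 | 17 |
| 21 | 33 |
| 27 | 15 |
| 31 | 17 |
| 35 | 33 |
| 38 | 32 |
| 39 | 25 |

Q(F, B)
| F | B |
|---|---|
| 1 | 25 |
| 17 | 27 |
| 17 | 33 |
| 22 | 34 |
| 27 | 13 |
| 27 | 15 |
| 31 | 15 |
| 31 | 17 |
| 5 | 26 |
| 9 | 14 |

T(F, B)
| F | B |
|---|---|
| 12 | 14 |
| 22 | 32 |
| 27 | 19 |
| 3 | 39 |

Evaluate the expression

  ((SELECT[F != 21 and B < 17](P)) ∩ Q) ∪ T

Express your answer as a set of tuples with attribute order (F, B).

σ[F != 21 and B < 17]: keep tuples satisfying F != 21 and B < 17 → {(15, 11), (27, 15)}
Set intersection of the two operands is {(27, 15)}.
Set union of the two operands is {(12, 14), (22, 32), (27, 15), (27, 19), (3, 39)}.

{(12, 14), (22, 32), (27, 15), (27, 19), (3, 39)}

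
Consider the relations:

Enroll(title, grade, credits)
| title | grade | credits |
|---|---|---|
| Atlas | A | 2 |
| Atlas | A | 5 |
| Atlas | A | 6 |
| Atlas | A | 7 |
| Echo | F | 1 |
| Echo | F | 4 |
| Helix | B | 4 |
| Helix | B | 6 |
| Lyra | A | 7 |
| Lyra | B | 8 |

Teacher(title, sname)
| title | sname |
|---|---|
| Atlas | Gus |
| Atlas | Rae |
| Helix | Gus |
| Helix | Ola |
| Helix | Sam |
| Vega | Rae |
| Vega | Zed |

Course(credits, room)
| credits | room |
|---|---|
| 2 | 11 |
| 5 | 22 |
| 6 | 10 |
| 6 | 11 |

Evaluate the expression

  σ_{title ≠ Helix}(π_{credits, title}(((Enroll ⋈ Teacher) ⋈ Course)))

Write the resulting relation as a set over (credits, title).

Natural join on title: {(Atlas, A, 2, Gus), (Atlas, A, 2, Rae), (Atlas, A, 5, Gus), (Atlas, A, 5, Rae), (Atlas, A, 6, Gus), (Atlas, A, 6, Rae), (Atlas, A, 7, Gus), (Atlas, A, 7, Rae), (Helix, B, 4, Gus), (Helix, B, 4, Ola), (Helix, B, 4, Sam), (Helix, B, 6, Gus), (Helix, B, 6, Ola), (Helix, B, 6, Sam)}
Natural join on credits: {(Atlas, A, 2, Gus, 11), (Atlas, A, 2, Rae, 11), (Atlas, A, 5, Gus, 22), (Atlas, A, 5, Rae, 22), (Atlas, A, 6, Gus, 10), (Atlas, A, 6, Gus, 11), (Atlas, A, 6, Rae, 10), (Atlas, A, 6, Rae, 11), (Helix, B, 6, Gus, 10), (Helix, B, 6, Gus, 11), (Helix, B, 6, Ola, 10), (Helix, B, 6, Ola, 11), (Helix, B, 6, Sam, 10), (Helix, B, 6, Sam, 11)}
Projecting to credits, title (10 duplicate(s) eliminated): {(2, Atlas), (5, Atlas), (6, Atlas), (6, Helix)}
σ[title ≠ Helix]: keep tuples satisfying title ≠ Helix → {(2, Atlas), (5, Atlas), (6, Atlas)}

{(2, Atlas), (5, Atlas), (6, Atlas)}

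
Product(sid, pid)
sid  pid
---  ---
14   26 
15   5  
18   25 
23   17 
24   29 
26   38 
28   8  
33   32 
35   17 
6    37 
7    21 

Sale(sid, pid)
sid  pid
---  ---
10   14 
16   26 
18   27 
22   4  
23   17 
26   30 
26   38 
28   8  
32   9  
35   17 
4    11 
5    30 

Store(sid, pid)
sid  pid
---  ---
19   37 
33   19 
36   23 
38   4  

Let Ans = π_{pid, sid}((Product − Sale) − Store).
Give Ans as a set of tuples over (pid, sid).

{(21, 7), (25, 18), (26, 14), (29, 24), (32, 33), (37, 6), (5, 15)}

Taking the difference: {(14, 26), (15, 5), (18, 25), (24, 29), (33, 32), (6, 37), (7, 21)}
Taking the difference: {(14, 26), (15, 5), (18, 25), (24, 29), (33, 32), (6, 37), (7, 21)}
Keep only column(s) pid, sid: {(21, 7), (25, 18), (26, 14), (29, 24), (32, 33), (37, 6), (5, 15)}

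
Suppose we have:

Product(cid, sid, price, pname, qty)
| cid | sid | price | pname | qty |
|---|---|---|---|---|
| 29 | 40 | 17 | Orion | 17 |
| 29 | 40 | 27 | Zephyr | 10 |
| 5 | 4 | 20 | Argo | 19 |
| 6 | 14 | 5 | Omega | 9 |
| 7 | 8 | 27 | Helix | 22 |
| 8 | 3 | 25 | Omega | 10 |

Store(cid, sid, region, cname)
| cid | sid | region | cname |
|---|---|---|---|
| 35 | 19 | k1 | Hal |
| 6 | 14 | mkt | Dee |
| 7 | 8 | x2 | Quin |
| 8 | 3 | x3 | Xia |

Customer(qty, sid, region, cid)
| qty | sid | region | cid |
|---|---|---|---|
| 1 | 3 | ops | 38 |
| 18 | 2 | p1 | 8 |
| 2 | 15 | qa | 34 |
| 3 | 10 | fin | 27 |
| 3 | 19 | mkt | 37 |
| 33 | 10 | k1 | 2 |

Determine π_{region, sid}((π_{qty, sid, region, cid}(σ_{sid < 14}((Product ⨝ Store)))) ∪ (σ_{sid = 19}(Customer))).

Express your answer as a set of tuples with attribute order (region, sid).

{(mkt, 19), (x2, 8), (x3, 3)}

Natural join on cid, sid: {(6, 14, 5, Omega, 9, mkt, Dee), (7, 8, 27, Helix, 22, x2, Quin), (8, 3, 25, Omega, 10, x3, Xia)}
σ[sid < 14]: keep tuples satisfying sid < 14 → {(7, 8, 27, Helix, 22, x2, Quin), (8, 3, 25, Omega, 10, x3, Xia)}
π[qty, sid, region, cid]: project onto (qty, sid, region, cid) → {(10, 3, x3, 8), (22, 8, x2, 7)}
σ[sid = 19]: keep tuples satisfying sid = 19 → {(3, 19, mkt, 37)}
Set union of the two operands is {(10, 3, x3, 8), (22, 8, x2, 7), (3, 19, mkt, 37)}.
π[region, sid]: project onto (region, sid) → {(mkt, 19), (x2, 8), (x3, 3)}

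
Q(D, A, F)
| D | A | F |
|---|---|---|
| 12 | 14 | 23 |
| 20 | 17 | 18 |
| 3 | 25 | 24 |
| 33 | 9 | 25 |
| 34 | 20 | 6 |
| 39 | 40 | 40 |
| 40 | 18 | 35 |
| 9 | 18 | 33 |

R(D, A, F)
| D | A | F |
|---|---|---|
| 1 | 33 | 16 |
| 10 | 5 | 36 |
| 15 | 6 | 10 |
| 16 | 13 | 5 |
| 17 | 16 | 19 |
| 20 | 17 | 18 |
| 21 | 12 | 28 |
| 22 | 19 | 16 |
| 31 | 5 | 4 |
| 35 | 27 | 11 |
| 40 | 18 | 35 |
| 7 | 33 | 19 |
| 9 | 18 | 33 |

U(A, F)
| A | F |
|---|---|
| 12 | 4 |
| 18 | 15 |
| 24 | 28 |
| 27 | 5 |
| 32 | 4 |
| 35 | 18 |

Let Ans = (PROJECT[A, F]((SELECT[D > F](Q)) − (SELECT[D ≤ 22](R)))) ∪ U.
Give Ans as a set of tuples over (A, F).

{(12, 4), (18, 15), (18, 35), (20, 6), (24, 28), (27, 5), (32, 4), (35, 18), (9, 25)}

σ[D > F]: keep tuples satisfying D > F → {(20, 17, 18), (33, 9, 25), (34, 20, 6), (40, 18, 35)}
σ[D ≤ 22]: keep tuples satisfying D ≤ 22 → {(1, 33, 16), (10, 5, 36), (15, 6, 10), (16, 13, 5), (17, 16, 19), (20, 17, 18), (21, 12, 28), (22, 19, 16), (7, 33, 19), (9, 18, 33)}
Difference: {(20, 17, 18), (33, 9, 25), (34, 20, 6), (40, 18, 35)} with {(1, 33, 16), (10, 5, 36), (15, 6, 10), (16, 13, 5), (17, 16, 19), (20, 17, 18), (21, 12, 28), (22, 19, 16), (7, 33, 19), (9, 18, 33)} → {(33, 9, 25), (34, 20, 6), (40, 18, 35)}
π[A, F]: project onto (A, F) → {(18, 35), (20, 6), (9, 25)}
Union: {(18, 35), (20, 6), (9, 25)} with {(12, 4), (18, 15), (24, 28), (27, 5), (32, 4), (35, 18)} → {(12, 4), (18, 15), (18, 35), (20, 6), (24, 28), (27, 5), (32, 4), (35, 18), (9, 25)}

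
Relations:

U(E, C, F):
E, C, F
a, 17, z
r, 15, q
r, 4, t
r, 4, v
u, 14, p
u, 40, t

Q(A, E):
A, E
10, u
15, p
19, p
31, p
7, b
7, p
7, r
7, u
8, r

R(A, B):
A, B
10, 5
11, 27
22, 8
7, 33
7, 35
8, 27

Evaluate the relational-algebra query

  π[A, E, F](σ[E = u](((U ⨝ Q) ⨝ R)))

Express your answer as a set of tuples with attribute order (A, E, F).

U ⋈ Q (natural join on E): {(r, 15, q, 7), (r, 15, q, 8), (r, 4, t, 7), (r, 4, t, 8), (r, 4, v, 7), (r, 4, v, 8), (u, 14, p, 10), (u, 14, p, 7), (u, 40, t, 10), (u, 40, t, 7)}
(U ⨝ Q) ⋈ R (natural join on A): {(r, 15, q, 7, 33), (r, 15, q, 7, 35), (r, 15, q, 8, 27), (r, 4, t, 7, 33), (r, 4, t, 7, 35), (r, 4, t, 8, 27), (r, 4, v, 7, 33), (r, 4, v, 7, 35), (r, 4, v, 8, 27), (u, 14, p, 10, 5), (u, 14, p, 7, 33), (u, 14, p, 7, 35), (u, 40, t, 10, 5), (u, 40, t, 7, 33), (u, 40, t, 7, 35)}
Apply σ_{E = u}; surviving tuples: {(u, 14, p, 10, 5), (u, 14, p, 7, 33), (u, 14, p, 7, 35), (u, 40, t, 10, 5), (u, 40, t, 7, 33), (u, 40, t, 7, 35)}
Projecting to A, E, F (2 duplicate(s) eliminated): {(10, u, p), (10, u, t), (7, u, p), (7, u, t)}

{(10, u, p), (10, u, t), (7, u, p), (7, u, t)}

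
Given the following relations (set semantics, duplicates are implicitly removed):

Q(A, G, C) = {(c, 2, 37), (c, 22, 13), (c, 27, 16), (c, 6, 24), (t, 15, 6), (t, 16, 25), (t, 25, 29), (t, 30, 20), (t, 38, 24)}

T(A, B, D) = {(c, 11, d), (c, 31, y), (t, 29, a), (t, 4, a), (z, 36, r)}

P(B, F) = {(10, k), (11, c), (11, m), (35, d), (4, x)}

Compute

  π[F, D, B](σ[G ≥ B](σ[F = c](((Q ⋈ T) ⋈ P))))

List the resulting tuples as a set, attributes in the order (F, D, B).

Q ⋈ T (natural join on A): {(c, 2, 37, 11, d), (c, 2, 37, 31, y), (c, 22, 13, 11, d), (c, 22, 13, 31, y), (c, 27, 16, 11, d), (c, 27, 16, 31, y), (c, 6, 24, 11, d), (c, 6, 24, 31, y), (t, 15, 6, 29, a), (t, 15, 6, 4, a), (t, 16, 25, 29, a), (t, 16, 25, 4, a), (t, 25, 29, 29, a), (t, 25, 29, 4, a), (t, 30, 20, 29, a), (t, 30, 20, 4, a), (t, 38, 24, 29, a), (t, 38, 24, 4, a)}
(Q ⋈ T) ⋈ P (natural join on B): {(c, 2, 37, 11, d, c), (c, 2, 37, 11, d, m), (c, 22, 13, 11, d, c), (c, 22, 13, 11, d, m), (c, 27, 16, 11, d, c), (c, 27, 16, 11, d, m), (c, 6, 24, 11, d, c), (c, 6, 24, 11, d, m), (t, 15, 6, 4, a, x), (t, 16, 25, 4, a, x), (t, 25, 29, 4, a, x), (t, 30, 20, 4, a, x), (t, 38, 24, 4, a, x)}
Apply σ_{F = c}; surviving tuples: {(c, 2, 37, 11, d, c), (c, 22, 13, 11, d, c), (c, 27, 16, 11, d, c), (c, 6, 24, 11, d, c)}
Apply σ_{G ≥ B}; surviving tuples: {(c, 22, 13, 11, d, c), (c, 27, 16, 11, d, c)}
π[F, D, B]: project onto (F, D, B) (1 duplicate(s) eliminated) → {(c, d, 11)}

{(c, d, 11)}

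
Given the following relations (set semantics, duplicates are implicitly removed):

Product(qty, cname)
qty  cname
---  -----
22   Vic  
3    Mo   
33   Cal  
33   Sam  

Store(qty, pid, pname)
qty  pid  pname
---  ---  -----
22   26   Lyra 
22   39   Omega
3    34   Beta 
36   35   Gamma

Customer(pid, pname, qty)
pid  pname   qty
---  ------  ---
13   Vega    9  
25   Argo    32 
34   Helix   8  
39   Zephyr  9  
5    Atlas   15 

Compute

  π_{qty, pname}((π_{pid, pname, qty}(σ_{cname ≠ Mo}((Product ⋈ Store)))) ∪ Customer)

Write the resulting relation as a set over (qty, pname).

Product ⋈ Store (natural join on qty): {(22, Vic, 26, Lyra), (22, Vic, 39, Omega), (3, Mo, 34, Beta)}
Apply σ_{cname ≠ Mo}; surviving tuples: {(22, Vic, 26, Lyra), (22, Vic, 39, Omega)}
Projecting to pid, pname, qty: {(26, Lyra, 22), (39, Omega, 22)}
Taking the union: {(13, Vega, 9), (25, Argo, 32), (26, Lyra, 22), (34, Helix, 8), (39, Omega, 22), (39, Zephyr, 9), (5, Atlas, 15)}
Projecting to qty, pname: {(15, Atlas), (22, Lyra), (22, Omega), (32, Argo), (8, Helix), (9, Vega), (9, Zephyr)}

{(15, Atlas), (22, Lyra), (22, Omega), (32, Argo), (8, Helix), (9, Vega), (9, Zephyr)}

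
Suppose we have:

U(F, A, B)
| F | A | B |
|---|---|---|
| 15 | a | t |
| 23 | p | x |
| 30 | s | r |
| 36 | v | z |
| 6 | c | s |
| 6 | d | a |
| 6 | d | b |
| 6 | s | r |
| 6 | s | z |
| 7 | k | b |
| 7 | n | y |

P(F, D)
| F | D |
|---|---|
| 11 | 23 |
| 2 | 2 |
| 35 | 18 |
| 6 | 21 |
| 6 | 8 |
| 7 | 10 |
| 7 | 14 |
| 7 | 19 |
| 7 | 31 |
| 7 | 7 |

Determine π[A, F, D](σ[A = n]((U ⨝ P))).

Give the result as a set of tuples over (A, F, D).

Natural join on F: {(6, c, s, 21), (6, c, s, 8), (6, d, a, 21), (6, d, a, 8), (6, d, b, 21), (6, d, b, 8), (6, s, r, 21), (6, s, r, 8), (6, s, z, 21), (6, s, z, 8), (7, k, b, 10), (7, k, b, 14), (7, k, b, 19), (7, k, b, 31), (7, k, b, 7), (7, n, y, 10), (7, n, y, 14), (7, n, y, 19), (7, n, y, 31), (7, n, y, 7)}
Apply σ_{A = n}; surviving tuples: {(7, n, y, 10), (7, n, y, 14), (7, n, y, 19), (7, n, y, 31), (7, n, y, 7)}
π[A, F, D]: project onto (A, F, D) → {(n, 7, 10), (n, 7, 14), (n, 7, 19), (n, 7, 31), (n, 7, 7)}

{(n, 7, 10), (n, 7, 14), (n, 7, 19), (n, 7, 31), (n, 7, 7)}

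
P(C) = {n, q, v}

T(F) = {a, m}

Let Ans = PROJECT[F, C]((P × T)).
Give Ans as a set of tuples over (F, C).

P × T: Cartesian product, 3·2 = 6 tuples over (C, F).
Keep only column(s) F, C: {(a, n), (a, q), (a, v), (m, n), (m, q), (m, v)}

{(a, n), (a, q), (a, v), (m, n), (m, q), (m, v)}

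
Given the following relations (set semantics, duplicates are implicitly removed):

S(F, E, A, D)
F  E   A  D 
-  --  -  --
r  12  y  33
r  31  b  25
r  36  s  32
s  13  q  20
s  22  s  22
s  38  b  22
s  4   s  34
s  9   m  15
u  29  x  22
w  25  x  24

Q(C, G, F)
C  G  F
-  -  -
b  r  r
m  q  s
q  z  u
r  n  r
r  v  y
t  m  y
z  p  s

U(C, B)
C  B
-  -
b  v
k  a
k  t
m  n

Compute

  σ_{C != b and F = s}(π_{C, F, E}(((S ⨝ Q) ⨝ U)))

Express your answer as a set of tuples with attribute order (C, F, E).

S ⋈ Q (natural join on F): {(r, 12, y, 33, b, r), (r, 12, y, 33, r, n), (r, 31, b, 25, b, r), (r, 31, b, 25, r, n), (r, 36, s, 32, b, r), (r, 36, s, 32, r, n), (s, 13, q, 20, m, q), (s, 13, q, 20, z, p), (s, 22, s, 22, m, q), (s, 22, s, 22, z, p), (s, 38, b, 22, m, q), (s, 38, b, 22, z, p), (s, 4, s, 34, m, q), (s, 4, s, 34, z, p), (s, 9, m, 15, m, q), (s, 9, m, 15, z, p), (u, 29, x, 22, q, z)}
(S ⨝ Q) ⋈ U (natural join on C): {(r, 12, y, 33, b, r, v), (r, 31, b, 25, b, r, v), (r, 36, s, 32, b, r, v), (s, 13, q, 20, m, q, n), (s, 22, s, 22, m, q, n), (s, 38, b, 22, m, q, n), (s, 4, s, 34, m, q, n), (s, 9, m, 15, m, q, n)}
Projecting to C, F, E: {(b, r, 12), (b, r, 31), (b, r, 36), (m, s, 13), (m, s, 22), (m, s, 38), (m, s, 4), (m, s, 9)}
Apply σ_{C != b and F = s}; surviving tuples: {(m, s, 13), (m, s, 22), (m, s, 38), (m, s, 4), (m, s, 9)}

{(m, s, 13), (m, s, 22), (m, s, 38), (m, s, 4), (m, s, 9)}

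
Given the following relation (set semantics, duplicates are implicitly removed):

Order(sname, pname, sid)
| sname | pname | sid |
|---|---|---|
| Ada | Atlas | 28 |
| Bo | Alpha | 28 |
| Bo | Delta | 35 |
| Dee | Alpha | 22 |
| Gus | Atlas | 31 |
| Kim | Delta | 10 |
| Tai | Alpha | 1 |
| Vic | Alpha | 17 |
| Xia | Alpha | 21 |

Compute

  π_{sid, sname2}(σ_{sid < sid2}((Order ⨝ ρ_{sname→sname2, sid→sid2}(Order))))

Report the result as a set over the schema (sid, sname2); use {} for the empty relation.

{(1, Bo), (1, Dee), (1, Vic), (1, Xia), (10, Bo), (17, Bo), (17, Dee), (17, Xia), (21, Bo), (21, Dee), (22, Bo), (28, Gus)}

ρ[sname→sname2, sid→sid2]: schema becomes (sname2, pname, sid2); tuples unchanged.
Order ⋈ ρ_{sname→sname2, sid→sid2}(Order) (natural join on pname): {(Ada, Atlas, 28, Ada, 28), (Ada, Atlas, 28, Gus, 31), (Bo, Alpha, 28, Bo, 28), (Bo, Alpha, 28, Dee, 22), (Bo, Alpha, 28, Tai, 1), (Bo, Alpha, 28, Vic, 17), (Bo, Alpha, 28, Xia, 21), (Bo, Delta, 35, Bo, 35), (Bo, Delta, 35, Kim, 10), (Dee, Alpha, 22, Bo, 28), (Dee, Alpha, 22, Dee, 22), (Dee, Alpha, 22, Tai, 1), (Dee, Alpha, 22, Vic, 17), (Dee, Alpha, 22, Xia, 21), (Gus, Atlas, 31, Ada, 28), (Gus, Atlas, 31, Gus, 31), (Kim, Delta, 10, Bo, 35), (Kim, Delta, 10, Kim, 10), (Tai, Alpha, 1, Bo, 28), (Tai, Alpha, 1, Dee, 22), (Tai, Alpha, 1, Tai, 1), (Tai, Alpha, 1, Vic, 17), (Tai, Alpha, 1, Xia, 21), (Vic, Alpha, 17, Bo, 28), (Vic, Alpha, 17, Dee, 22), (Vic, Alpha, 17, Tai, 1), (Vic, Alpha, 17, Vic, 17), (Vic, Alpha, 17, Xia, 21), (Xia, Alpha, 21, Bo, 28), (Xia, Alpha, 21, Dee, 22), (Xia, Alpha, 21, Tai, 1), (Xia, Alpha, 21, Vic, 17), (Xia, Alpha, 21, Xia, 21)}
Selection sid < sid2: {(Ada, Atlas, 28, Gus, 31), (Dee, Alpha, 22, Bo, 28), (Kim, Delta, 10, Bo, 35), (Tai, Alpha, 1, Bo, 28), (Tai, Alpha, 1, Dee, 22), (Tai, Alpha, 1, Vic, 17), (Tai, Alpha, 1, Xia, 21), (Vic, Alpha, 17, Bo, 28), (Vic, Alpha, 17, Dee, 22), (Vic, Alpha, 17, Xia, 21), (Xia, Alpha, 21, Bo, 28), (Xia, Alpha, 21, Dee, 22)}
Keep only column(s) sid, sname2: {(1, Bo), (1, Dee), (1, Vic), (1, Xia), (10, Bo), (17, Bo), (17, Dee), (17, Xia), (21, Bo), (21, Dee), (22, Bo), (28, Gus)}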